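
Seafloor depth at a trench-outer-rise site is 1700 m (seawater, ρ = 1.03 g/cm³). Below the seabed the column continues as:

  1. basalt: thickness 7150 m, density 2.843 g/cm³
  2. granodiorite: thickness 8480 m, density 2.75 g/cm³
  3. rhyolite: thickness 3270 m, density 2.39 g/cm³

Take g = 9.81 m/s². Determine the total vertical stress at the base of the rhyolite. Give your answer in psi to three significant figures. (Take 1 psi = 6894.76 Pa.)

seawater: 1030 kg/m³ × 9.81 m/s² × 1700 m = 1.718×10^7 Pa = 2491 psi
basalt: 2843 kg/m³ × 9.81 m/s² × 7150 m = 1.994×10^8 Pa = 28922 psi
granodiorite: 2750 kg/m³ × 9.81 m/s² × 8480 m = 2.288×10^8 Pa = 33180 psi
rhyolite: 2390 kg/m³ × 9.81 m/s² × 3270 m = 7.667×10^7 Pa = 11120 psi
Total = 2491 + 28922 + 33180 + 11120 = 75714 psi

75700 psi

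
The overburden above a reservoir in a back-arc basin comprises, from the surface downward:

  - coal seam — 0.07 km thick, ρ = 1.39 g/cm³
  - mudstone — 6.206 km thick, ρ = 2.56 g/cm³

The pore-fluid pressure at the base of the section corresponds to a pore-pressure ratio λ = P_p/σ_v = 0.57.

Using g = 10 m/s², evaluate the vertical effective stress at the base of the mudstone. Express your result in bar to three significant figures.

687 bar

Overburden (lithostatic) stress σ_v:
coal seam: 1390 kg/m³ × 10 m/s² × 70 m = 9.730×10^5 Pa = 0.9730 MPa
mudstone: 2560 kg/m³ × 10 m/s² × 6206 m = 1.589×10^8 Pa = 158.9 MPa
Total = 0.9730 + 158.9 = 159.85 MPa
Pore pressure P_p = λ·σ_v = 0.57 × 159.8 MPa = 91.11 MPa
Effective stress σ' = σ_v − P_p = 159.8 − 91.11 = 68.734 MPa = 687.34 bar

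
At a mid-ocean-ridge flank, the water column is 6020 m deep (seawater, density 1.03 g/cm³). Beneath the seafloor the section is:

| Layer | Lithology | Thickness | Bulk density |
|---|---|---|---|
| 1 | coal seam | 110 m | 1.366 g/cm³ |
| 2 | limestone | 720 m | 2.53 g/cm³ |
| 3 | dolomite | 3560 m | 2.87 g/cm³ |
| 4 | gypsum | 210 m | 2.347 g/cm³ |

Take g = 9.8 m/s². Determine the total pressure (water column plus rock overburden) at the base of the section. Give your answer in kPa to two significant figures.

seawater: 1030 kg/m³ × 9.8 m/s² × 6020 m = 6.077×10^7 Pa = 60766 kPa
coal seam: 1366 kg/m³ × 9.8 m/s² × 110 m = 1.473×10^6 Pa = 1473 kPa
limestone: 2530 kg/m³ × 9.8 m/s² × 720 m = 1.785×10^7 Pa = 17852 kPa
dolomite: 2870 kg/m³ × 9.8 m/s² × 3560 m = 1.001×10^8 Pa = 1.001×10^5 kPa
gypsum: 2347 kg/m³ × 9.8 m/s² × 210 m = 4.830×10^6 Pa = 4830 kPa
Total = 60766 + 1473 + 17852 + 1.001×10^5 + 4830 = 1.8505×10^5 kPa

190000 kPa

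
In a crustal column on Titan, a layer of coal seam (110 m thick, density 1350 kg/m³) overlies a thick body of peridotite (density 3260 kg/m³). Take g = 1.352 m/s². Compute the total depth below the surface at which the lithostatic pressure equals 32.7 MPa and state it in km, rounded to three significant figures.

Pressure at base of upper layers: 1350×1.352×110 = 2.008×10^5 Pa = 0.2008 MPa
Remaining pressure to be supplied by peridotite: 3.270×10^7 − 2.008×10^5 = 3.250×10^7 Pa
Additional depth in peridotite = 3.250×10^7 Pa / (3260 kg/m³ × 1.352 m/s²) = 7373.6 m
Total depth = 110 m + 7373.6 m = 7483.6 m
= 7.4836 km

7.48 km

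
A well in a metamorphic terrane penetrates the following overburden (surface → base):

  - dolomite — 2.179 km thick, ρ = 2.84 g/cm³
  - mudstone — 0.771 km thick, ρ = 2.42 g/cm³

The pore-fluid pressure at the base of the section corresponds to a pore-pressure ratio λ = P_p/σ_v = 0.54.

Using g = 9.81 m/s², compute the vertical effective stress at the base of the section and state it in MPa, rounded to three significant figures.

Overburden (lithostatic) stress σ_v:
dolomite: 2840 kg/m³ × 9.81 m/s² × 2179 m = 6.071×10^7 Pa = 60.71 MPa
mudstone: 2420 kg/m³ × 9.81 m/s² × 771 m = 1.830×10^7 Pa = 18.30 MPa
Total = 60.71 + 18.30 = 79.012 MPa
Pore pressure P_p = λ·σ_v = 0.54 × 79.01 MPa = 42.67 MPa
Effective stress σ' = σ_v − P_p = 79.01 − 42.67 = 36.345 MPa

36.3 MPa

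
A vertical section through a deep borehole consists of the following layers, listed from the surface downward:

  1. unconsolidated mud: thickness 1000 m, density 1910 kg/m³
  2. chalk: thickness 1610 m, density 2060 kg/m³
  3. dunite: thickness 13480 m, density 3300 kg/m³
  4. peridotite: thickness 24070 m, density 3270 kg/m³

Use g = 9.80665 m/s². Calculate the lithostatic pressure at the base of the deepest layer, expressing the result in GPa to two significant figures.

unconsolidated mud: 1910 kg/m³ × 9.80665 m/s² × 1000 m = 1.873×10^7 Pa = 0.01873 GPa
chalk: 2060 kg/m³ × 9.80665 m/s² × 1610 m = 3.252×10^7 Pa = 0.03252 GPa
dunite: 3300 kg/m³ × 9.80665 m/s² × 13480 m = 4.362×10^8 Pa = 0.4362 GPa
peridotite: 3270 kg/m³ × 9.80665 m/s² × 24070 m = 7.719×10^8 Pa = 0.7719 GPa
Total = 0.01873 + 0.03252 + 0.4362 + 0.7719 = 1.2594 GPa

1.3 GPa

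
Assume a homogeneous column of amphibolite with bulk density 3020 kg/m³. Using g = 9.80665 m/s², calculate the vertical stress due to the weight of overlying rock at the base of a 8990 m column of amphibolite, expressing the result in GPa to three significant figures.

amphibolite: 3020 kg/m³ × 9.80665 m/s² × 8990 m = 2.662×10^8 Pa = 0.2662 GPa

0.266 GPa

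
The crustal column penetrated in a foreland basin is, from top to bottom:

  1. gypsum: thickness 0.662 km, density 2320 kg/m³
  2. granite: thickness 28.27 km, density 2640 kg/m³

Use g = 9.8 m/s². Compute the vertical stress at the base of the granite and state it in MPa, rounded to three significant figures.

746 MPa

gypsum: 2320 kg/m³ × 9.8 m/s² × 662 m = 1.505×10^7 Pa = 15.05 MPa
granite: 2640 kg/m³ × 9.8 m/s² × 28270 m = 7.314×10^8 Pa = 731.4 MPa
Total = 15.05 + 731.4 = 746.45 MPa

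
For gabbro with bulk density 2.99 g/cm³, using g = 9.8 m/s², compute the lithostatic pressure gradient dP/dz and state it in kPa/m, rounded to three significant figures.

29.3 kPa/m

dP/dz = ρg = 2990 kg/m³ × 9.8 m/s² = 29302 Pa/m
= 29302 Pa/m × (1 kPa/m / 1000.0 Pa/m) = 29.302 kPa/m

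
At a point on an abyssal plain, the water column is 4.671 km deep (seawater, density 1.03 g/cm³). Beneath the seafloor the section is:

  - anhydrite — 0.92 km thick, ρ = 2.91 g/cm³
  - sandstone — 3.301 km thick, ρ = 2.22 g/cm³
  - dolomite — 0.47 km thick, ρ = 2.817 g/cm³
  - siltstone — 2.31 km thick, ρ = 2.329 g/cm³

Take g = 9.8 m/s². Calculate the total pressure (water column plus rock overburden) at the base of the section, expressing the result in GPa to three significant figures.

seawater: 1030 kg/m³ × 9.8 m/s² × 4671 m = 4.715×10^7 Pa = 0.04715 GPa
anhydrite: 2910 kg/m³ × 9.8 m/s² × 920 m = 2.624×10^7 Pa = 0.02624 GPa
sandstone: 2220 kg/m³ × 9.8 m/s² × 3301 m = 7.182×10^7 Pa = 0.07182 GPa
dolomite: 2817 kg/m³ × 9.8 m/s² × 470 m = 1.298×10^7 Pa = 0.01298 GPa
siltstone: 2329 kg/m³ × 9.8 m/s² × 2310 m = 5.272×10^7 Pa = 0.05272 GPa
Total = 0.04715 + 0.02624 + 0.07182 + 0.01298 + 0.05272 = 0.21090 GPa

0.211 GPa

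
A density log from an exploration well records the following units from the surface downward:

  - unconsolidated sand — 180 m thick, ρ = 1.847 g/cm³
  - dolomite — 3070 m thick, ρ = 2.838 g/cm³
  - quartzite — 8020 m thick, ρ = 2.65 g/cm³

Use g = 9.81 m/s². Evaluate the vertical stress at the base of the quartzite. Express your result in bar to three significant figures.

unconsolidated sand: 1847 kg/m³ × 9.81 m/s² × 180 m = 3.261×10^6 Pa = 32.61 bar
dolomite: 2838 kg/m³ × 9.81 m/s² × 3070 m = 8.547×10^7 Pa = 854.7 bar
quartzite: 2650 kg/m³ × 9.81 m/s² × 8020 m = 2.085×10^8 Pa = 2085 bar
Total = 32.61 + 854.7 + 2085 = 2972.2 bar

2970 bar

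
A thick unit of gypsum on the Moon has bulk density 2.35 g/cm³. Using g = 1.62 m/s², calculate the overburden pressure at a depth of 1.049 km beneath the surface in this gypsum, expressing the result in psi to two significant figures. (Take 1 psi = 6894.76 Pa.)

gypsum: 2350 kg/m³ × 1.62 m/s² × 1049 m = 3.994×10^6 Pa = 579.2 psi

580 psi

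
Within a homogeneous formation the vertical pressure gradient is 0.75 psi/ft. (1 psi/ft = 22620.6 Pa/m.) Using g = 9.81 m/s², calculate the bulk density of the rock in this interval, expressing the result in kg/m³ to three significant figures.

ρ = (dP/dz)/g = 0.75 psi/ft / 9.81 m/s² = 16965 Pa/m / 9.81 m/s² = 1729.4 kg/m³

1730 kg/m³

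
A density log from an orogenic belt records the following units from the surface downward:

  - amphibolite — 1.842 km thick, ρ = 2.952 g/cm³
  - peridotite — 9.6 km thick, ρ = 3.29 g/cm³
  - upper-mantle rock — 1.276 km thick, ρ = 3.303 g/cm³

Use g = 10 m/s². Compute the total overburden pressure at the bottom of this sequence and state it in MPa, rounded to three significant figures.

412 MPa

amphibolite: 2952 kg/m³ × 10 m/s² × 1842 m = 5.438×10^7 Pa = 54.38 MPa
peridotite: 3290 kg/m³ × 10 m/s² × 9600 m = 3.158×10^8 Pa = 315.8 MPa
upper-mantle rock: 3303 kg/m³ × 10 m/s² × 1276 m = 4.215×10^7 Pa = 42.15 MPa
Total = 54.38 + 315.8 + 42.15 = 412.36 MPa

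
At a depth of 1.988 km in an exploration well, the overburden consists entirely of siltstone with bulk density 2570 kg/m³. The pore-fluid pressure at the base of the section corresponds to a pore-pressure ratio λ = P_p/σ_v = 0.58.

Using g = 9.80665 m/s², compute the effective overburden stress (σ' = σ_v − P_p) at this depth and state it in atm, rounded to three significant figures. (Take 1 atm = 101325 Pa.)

208 atm

Overburden (lithostatic) stress σ_v:
siltstone: 2570 kg/m³ × 9.80665 m/s² × 1988 m = 5.010×10^7 Pa = 50.10 MPa
Pore pressure P_p = λ·σ_v = 0.58 × 50.10 MPa = 29.06 MPa
Effective stress σ' = σ_v − P_p = 50.10 − 29.06 = 21.044 MPa = 207.68 atm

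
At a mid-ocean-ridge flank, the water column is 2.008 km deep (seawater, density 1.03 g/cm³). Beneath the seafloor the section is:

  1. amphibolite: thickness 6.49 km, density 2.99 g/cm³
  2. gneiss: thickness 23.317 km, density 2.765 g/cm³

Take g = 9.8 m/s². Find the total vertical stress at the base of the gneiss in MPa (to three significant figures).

842 MPa

seawater: 1030 kg/m³ × 9.8 m/s² × 2008 m = 2.027×10^7 Pa = 20.27 MPa
amphibolite: 2990 kg/m³ × 9.8 m/s² × 6490 m = 1.902×10^8 Pa = 190.2 MPa
gneiss: 2765 kg/m³ × 9.8 m/s² × 23317 m = 6.318×10^8 Pa = 631.8 MPa
Total = 20.27 + 190.2 + 631.8 = 842.26 MPa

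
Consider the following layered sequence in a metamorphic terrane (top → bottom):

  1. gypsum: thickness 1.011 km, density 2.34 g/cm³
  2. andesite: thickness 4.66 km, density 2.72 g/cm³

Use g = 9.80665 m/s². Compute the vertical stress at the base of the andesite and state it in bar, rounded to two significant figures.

1500 bar

gypsum: 2340 kg/m³ × 9.80665 m/s² × 1011 m = 2.320×10^7 Pa = 232.0 bar
andesite: 2720 kg/m³ × 9.80665 m/s² × 4660 m = 1.243×10^8 Pa = 1243 bar
Total = 232.0 + 1243 = 1475.0 bar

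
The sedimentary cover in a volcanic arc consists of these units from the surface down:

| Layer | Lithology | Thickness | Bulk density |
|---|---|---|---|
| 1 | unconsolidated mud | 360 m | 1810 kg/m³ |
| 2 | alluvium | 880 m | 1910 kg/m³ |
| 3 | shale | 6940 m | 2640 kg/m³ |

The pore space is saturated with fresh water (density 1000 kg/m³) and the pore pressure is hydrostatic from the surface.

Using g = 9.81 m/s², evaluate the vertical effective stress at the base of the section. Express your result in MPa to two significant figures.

120 MPa

Overburden (lithostatic) stress σ_v:
unconsolidated mud: 1810 kg/m³ × 9.81 m/s² × 360 m = 6.392×10^6 Pa = 6.392 MPa
alluvium: 1910 kg/m³ × 9.81 m/s² × 880 m = 1.649×10^7 Pa = 16.49 MPa
shale: 2640 kg/m³ × 9.81 m/s² × 6940 m = 1.797×10^8 Pa = 179.7 MPa
Total = 6.392 + 16.49 + 179.7 = 202.62 MPa
Pore pressure P_p = 1000 kg/m³ × 9.81 m/s² × 8180 m = 8.025×10^7 Pa = 80.25 MPa
Effective stress σ' = σ_v − P_p = 202.6 − 80.25 = 122.37 MPa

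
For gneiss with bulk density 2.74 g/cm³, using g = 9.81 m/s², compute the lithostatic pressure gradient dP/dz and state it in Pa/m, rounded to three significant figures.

26900 Pa/m

dP/dz = ρg = 2740 kg/m³ × 9.81 m/s² = 26879 Pa/m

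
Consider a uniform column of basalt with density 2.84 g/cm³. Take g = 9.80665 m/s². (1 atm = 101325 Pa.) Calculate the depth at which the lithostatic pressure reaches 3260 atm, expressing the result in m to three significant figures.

11900 m

h = P/(ρg) = 3260 atm / (2840 kg/m³ × 9.80665 m/s²) = 3.303×10^8 Pa / 27851 Pa/m = 11860 m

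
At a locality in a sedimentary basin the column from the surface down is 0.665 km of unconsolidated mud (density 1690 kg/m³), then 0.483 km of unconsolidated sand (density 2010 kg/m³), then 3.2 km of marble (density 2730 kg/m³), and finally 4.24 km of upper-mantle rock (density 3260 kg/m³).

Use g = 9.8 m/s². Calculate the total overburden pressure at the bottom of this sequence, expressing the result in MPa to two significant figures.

unconsolidated mud: 1690 kg/m³ × 9.8 m/s² × 665 m = 1.101×10^7 Pa = 11.01 MPa
unconsolidated sand: 2010 kg/m³ × 9.8 m/s² × 483 m = 9.514×10^6 Pa = 9.514 MPa
marble: 2730 kg/m³ × 9.8 m/s² × 3200 m = 8.561×10^7 Pa = 85.61 MPa
upper-mantle rock: 3260 kg/m³ × 9.8 m/s² × 4240 m = 1.355×10^8 Pa = 135.5 MPa
Total = 11.01 + 9.514 + 85.61 + 135.5 = 241.60 MPa

240 MPa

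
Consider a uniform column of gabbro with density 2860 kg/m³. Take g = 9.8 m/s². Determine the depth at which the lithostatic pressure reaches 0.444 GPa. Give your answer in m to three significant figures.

h = P/(ρg) = 0.444 GPa / (2860 kg/m³ × 9.8 m/s²) = 4.440×10^8 Pa / 28028 Pa/m = 15841 m

15800 m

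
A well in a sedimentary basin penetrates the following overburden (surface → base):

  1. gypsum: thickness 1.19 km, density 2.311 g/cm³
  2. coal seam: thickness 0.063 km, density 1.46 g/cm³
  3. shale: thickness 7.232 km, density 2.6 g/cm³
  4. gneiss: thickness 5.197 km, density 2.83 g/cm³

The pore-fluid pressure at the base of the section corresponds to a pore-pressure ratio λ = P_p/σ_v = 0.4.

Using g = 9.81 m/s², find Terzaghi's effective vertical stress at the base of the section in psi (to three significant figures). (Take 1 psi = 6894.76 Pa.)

Overburden (lithostatic) stress σ_v:
gypsum: 2311 kg/m³ × 9.81 m/s² × 1190 m = 2.698×10^7 Pa = 26.98 MPa
coal seam: 1460 kg/m³ × 9.81 m/s² × 63 m = 9.023×10^5 Pa = 0.9023 MPa
shale: 2600 kg/m³ × 9.81 m/s² × 7232 m = 1.845×10^8 Pa = 184.5 MPa
gneiss: 2830 kg/m³ × 9.81 m/s² × 5197 m = 1.443×10^8 Pa = 144.3 MPa
Total = 26.98 + 0.9023 + 184.5 + 144.3 = 356.62 MPa
Pore pressure P_p = λ·σ_v = 0.4 × 356.6 MPa = 142.6 MPa
Effective stress σ' = σ_v − P_p = 356.6 − 142.6 = 213.97 MPa = 31034 psi

31000 psi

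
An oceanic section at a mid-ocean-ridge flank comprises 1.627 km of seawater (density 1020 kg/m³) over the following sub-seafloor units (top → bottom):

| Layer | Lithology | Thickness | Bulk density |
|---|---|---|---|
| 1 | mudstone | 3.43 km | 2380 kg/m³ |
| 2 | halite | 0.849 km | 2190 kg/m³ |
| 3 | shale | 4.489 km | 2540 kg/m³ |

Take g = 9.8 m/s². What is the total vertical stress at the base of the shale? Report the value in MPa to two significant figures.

230 MPa

seawater: 1020 kg/m³ × 9.8 m/s² × 1627 m = 1.626×10^7 Pa = 16.26 MPa
mudstone: 2380 kg/m³ × 9.8 m/s² × 3430 m = 8.000×10^7 Pa = 80.00 MPa
halite: 2190 kg/m³ × 9.8 m/s² × 849 m = 1.822×10^7 Pa = 18.22 MPa
shale: 2540 kg/m³ × 9.8 m/s² × 4489 m = 1.117×10^8 Pa = 111.7 MPa
Total = 16.26 + 80.00 + 18.22 + 111.7 = 226.23 MPa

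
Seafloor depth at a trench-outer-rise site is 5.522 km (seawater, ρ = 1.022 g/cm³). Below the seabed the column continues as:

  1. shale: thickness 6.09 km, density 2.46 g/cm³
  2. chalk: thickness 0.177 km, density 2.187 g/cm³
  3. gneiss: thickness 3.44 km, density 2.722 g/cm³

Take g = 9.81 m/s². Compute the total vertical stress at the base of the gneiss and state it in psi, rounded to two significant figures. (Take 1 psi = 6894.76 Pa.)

seawater: 1022 kg/m³ × 9.81 m/s² × 5522 m = 5.536×10^7 Pa = 8030 psi
shale: 2460 kg/m³ × 9.81 m/s² × 6090 m = 1.470×10^8 Pa = 21316 psi
chalk: 2187 kg/m³ × 9.81 m/s² × 177 m = 3.797×10^6 Pa = 550.8 psi
gneiss: 2722 kg/m³ × 9.81 m/s² × 3440 m = 9.186×10^7 Pa = 13323 psi
Total = 8030 + 21316 + 550.8 + 13323 = 43219 psi

43000 psi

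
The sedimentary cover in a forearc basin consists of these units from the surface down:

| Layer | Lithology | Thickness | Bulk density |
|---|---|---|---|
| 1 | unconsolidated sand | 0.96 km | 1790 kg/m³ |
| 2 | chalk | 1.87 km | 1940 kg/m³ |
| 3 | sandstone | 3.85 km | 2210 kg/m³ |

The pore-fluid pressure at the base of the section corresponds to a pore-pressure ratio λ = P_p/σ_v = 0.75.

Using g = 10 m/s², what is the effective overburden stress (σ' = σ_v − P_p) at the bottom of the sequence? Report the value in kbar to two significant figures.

0.35 kbar

Overburden (lithostatic) stress σ_v:
unconsolidated sand: 1790 kg/m³ × 10 m/s² × 960 m = 1.718×10^7 Pa = 17.18 MPa
chalk: 1940 kg/m³ × 10 m/s² × 1870 m = 3.628×10^7 Pa = 36.28 MPa
sandstone: 2210 kg/m³ × 10 m/s² × 3850 m = 8.508×10^7 Pa = 85.08 MPa
Total = 17.18 + 36.28 + 85.08 = 138.55 MPa
Pore pressure P_p = λ·σ_v = 0.75 × 138.5 MPa = 103.9 MPa
Effective stress σ' = σ_v − P_p = 138.5 − 103.9 = 34.637 MPa = 0.34637 kbar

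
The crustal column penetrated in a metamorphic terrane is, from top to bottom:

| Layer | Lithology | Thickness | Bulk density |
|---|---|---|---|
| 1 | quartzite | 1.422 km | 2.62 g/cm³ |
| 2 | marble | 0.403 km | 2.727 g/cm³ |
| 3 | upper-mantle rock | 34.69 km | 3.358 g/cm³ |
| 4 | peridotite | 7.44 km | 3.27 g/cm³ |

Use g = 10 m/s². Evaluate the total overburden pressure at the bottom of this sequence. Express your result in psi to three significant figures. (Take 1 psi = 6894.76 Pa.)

211000 psi

quartzite: 2620 kg/m³ × 10 m/s² × 1422 m = 3.726×10^7 Pa = 5404 psi
marble: 2727 kg/m³ × 10 m/s² × 403 m = 1.099×10^7 Pa = 1594 psi
upper-mantle rock: 3358 kg/m³ × 10 m/s² × 34690 m = 1.165×10^9 Pa = 1.690×10^5 psi
peridotite: 3270 kg/m³ × 10 m/s² × 7440 m = 2.433×10^8 Pa = 35286 psi
Total = 5404 + 1594 + 1.690×10^5 + 35286 = 2.1124×10^5 psi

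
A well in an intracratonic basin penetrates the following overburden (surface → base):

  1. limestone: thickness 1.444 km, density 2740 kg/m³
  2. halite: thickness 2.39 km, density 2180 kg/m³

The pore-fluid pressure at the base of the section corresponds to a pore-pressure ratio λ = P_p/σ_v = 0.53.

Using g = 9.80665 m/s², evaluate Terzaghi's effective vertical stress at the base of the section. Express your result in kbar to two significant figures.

Overburden (lithostatic) stress σ_v:
limestone: 2740 kg/m³ × 9.80665 m/s² × 1444 m = 3.880×10^7 Pa = 38.80 MPa
halite: 2180 kg/m³ × 9.80665 m/s² × 2390 m = 5.109×10^7 Pa = 51.09 MPa
Total = 38.80 + 51.09 = 89.895 MPa
Pore pressure P_p = λ·σ_v = 0.53 × 89.90 MPa = 47.64 MPa
Effective stress σ' = σ_v − P_p = 89.90 − 47.64 = 42.251 MPa = 0.42251 kbar

0.42 kbar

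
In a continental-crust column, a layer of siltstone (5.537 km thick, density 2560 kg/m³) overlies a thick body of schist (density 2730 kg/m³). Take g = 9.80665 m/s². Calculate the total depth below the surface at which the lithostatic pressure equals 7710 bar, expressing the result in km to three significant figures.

Pressure at base of upper layers: 2560×9.80665×5537 = 1.390×10^8 Pa = 1390 bar
Remaining pressure to be supplied by schist: 7.710×10^8 − 1.390×10^8 = 6.320×10^8 Pa
Additional depth in schist = 6.320×10^8 Pa / (2730 kg/m³ × 9.80665 m/s²) = 23606 m
Total depth = 5537 m + 23606 m = 29143 m
= 29.143 km

29.1 km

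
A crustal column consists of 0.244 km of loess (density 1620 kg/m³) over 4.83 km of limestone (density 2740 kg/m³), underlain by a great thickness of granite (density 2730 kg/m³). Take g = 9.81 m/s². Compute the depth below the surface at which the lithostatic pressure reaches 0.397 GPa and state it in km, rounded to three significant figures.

14.9 km

Pressure at base of upper layers: 1620×9.81×244 + 2740×9.81×4830 = 1.337×10^8 Pa = 0.1337 GPa
Remaining pressure to be supplied by granite: 3.970×10^8 − 1.337×10^8 = 2.633×10^8 Pa
Additional depth in granite = 2.633×10^8 Pa / (2730 kg/m³ × 9.81 m/s²) = 9831.3 m
Total depth = 5074 m + 9831.3 m = 14905 m
= 14.905 km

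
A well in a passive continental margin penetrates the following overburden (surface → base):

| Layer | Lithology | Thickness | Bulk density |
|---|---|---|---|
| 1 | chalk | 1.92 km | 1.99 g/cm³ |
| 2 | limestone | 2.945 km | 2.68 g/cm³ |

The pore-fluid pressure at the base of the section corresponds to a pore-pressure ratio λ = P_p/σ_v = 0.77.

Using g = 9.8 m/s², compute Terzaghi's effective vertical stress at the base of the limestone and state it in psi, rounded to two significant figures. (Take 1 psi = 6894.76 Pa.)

3800 psi

Overburden (lithostatic) stress σ_v:
chalk: 1990 kg/m³ × 9.8 m/s² × 1920 m = 3.744×10^7 Pa = 37.44 MPa
limestone: 2680 kg/m³ × 9.8 m/s² × 2945 m = 7.735×10^7 Pa = 77.35 MPa
Total = 37.44 + 77.35 = 114.79 MPa
Pore pressure P_p = λ·σ_v = 0.77 × 114.8 MPa = 88.39 MPa
Effective stress σ' = σ_v − P_p = 114.8 − 88.39 = 26.402 MPa = 3829.3 psi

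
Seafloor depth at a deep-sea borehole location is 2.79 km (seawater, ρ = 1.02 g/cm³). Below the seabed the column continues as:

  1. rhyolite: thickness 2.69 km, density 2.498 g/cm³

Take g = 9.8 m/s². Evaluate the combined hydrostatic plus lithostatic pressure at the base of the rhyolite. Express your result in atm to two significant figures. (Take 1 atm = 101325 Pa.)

930 atm

seawater: 1020 kg/m³ × 9.8 m/s² × 2790 m = 2.789×10^7 Pa = 275.2 atm
rhyolite: 2498 kg/m³ × 9.8 m/s² × 2690 m = 6.585×10^7 Pa = 649.9 atm
Total = 275.2 + 649.9 = 925.15 atm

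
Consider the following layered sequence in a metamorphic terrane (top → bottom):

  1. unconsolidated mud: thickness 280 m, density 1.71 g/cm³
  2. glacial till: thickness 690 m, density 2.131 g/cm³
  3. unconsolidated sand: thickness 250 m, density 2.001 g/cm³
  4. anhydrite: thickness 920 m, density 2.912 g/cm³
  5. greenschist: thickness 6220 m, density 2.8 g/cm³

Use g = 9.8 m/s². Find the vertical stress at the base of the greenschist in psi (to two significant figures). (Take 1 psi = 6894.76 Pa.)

32000 psi

unconsolidated mud: 1710 kg/m³ × 9.8 m/s² × 280 m = 4.692×10^6 Pa = 680.6 psi
glacial till: 2131 kg/m³ × 9.8 m/s² × 690 m = 1.441×10^7 Pa = 2090 psi
unconsolidated sand: 2001 kg/m³ × 9.8 m/s² × 250 m = 4.902×10^6 Pa = 711.0 psi
anhydrite: 2912 kg/m³ × 9.8 m/s² × 920 m = 2.625×10^7 Pa = 3808 psi
greenschist: 2800 kg/m³ × 9.8 m/s² × 6220 m = 1.707×10^8 Pa = 24755 psi
Total = 680.6 + 2090 + 711.0 + 3808 + 24755 = 32044 psi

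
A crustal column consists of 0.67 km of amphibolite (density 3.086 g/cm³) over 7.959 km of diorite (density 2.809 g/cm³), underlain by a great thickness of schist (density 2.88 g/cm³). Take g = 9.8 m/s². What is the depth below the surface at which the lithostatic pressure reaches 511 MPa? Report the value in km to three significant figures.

Pressure at base of upper layers: 3086×9.8×670 + 2809×9.8×7959 = 2.394×10^8 Pa = 239.4 MPa
Remaining pressure to be supplied by schist: 5.110×10^8 − 2.394×10^8 = 2.716×10^8 Pa
Additional depth in schist = 2.716×10^8 Pa / (2880 kg/m³ × 9.8 m/s²) = 9624.4 m
Total depth = 8629 m + 9624.4 m = 18253 m
= 18.253 km

18.3 km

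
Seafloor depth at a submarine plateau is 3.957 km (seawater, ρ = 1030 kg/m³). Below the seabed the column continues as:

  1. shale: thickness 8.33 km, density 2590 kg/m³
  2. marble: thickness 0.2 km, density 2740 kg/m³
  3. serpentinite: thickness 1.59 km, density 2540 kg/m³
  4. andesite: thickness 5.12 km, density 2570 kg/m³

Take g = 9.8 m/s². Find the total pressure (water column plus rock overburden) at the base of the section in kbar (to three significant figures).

seawater: 1030 kg/m³ × 9.8 m/s² × 3957 m = 3.994×10^7 Pa = 0.3994 kbar
shale: 2590 kg/m³ × 9.8 m/s² × 8330 m = 2.114×10^8 Pa = 2.114 kbar
marble: 2740 kg/m³ × 9.8 m/s² × 200 m = 5.370×10^6 Pa = 0.05370 kbar
serpentinite: 2540 kg/m³ × 9.8 m/s² × 1590 m = 3.958×10^7 Pa = 0.3958 kbar
andesite: 2570 kg/m³ × 9.8 m/s² × 5120 m = 1.290×10^8 Pa = 1.290 kbar
Total = 0.3994 + 2.114 + 0.05370 + 0.3958 + 1.290 = 4.2528 kbar

4.25 kbar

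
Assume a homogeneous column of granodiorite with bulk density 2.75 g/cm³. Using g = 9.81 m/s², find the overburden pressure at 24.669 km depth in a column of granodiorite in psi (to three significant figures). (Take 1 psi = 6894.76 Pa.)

granodiorite: 2750 kg/m³ × 9.81 m/s² × 24669 m = 6.655×10^8 Pa = 96524 psi

96500 psi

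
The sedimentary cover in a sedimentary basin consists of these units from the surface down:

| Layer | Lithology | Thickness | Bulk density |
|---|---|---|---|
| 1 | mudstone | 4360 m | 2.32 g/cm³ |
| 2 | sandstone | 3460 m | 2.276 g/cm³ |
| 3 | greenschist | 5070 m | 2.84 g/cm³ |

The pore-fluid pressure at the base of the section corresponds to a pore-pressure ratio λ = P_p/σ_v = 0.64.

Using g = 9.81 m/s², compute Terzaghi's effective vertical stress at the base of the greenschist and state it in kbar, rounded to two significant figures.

1.1 kbar

Overburden (lithostatic) stress σ_v:
mudstone: 2320 kg/m³ × 9.81 m/s² × 4360 m = 9.923×10^7 Pa = 99.23 MPa
sandstone: 2276 kg/m³ × 9.81 m/s² × 3460 m = 7.725×10^7 Pa = 77.25 MPa
greenschist: 2840 kg/m³ × 9.81 m/s² × 5070 m = 1.413×10^8 Pa = 141.3 MPa
Total = 99.23 + 77.25 + 141.3 = 317.74 MPa
Pore pressure P_p = λ·σ_v = 0.64 × 317.7 MPa = 203.4 MPa
Effective stress σ' = σ_v − P_p = 317.7 − 203.4 = 114.38 MPa = 1.1438 kbar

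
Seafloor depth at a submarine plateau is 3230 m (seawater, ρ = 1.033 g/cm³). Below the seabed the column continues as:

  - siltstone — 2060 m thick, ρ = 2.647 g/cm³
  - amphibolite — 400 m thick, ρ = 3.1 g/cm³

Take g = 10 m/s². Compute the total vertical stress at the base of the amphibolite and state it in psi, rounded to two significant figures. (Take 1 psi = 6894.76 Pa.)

seawater: 1033 kg/m³ × 10 m/s² × 3230 m = 3.337×10^7 Pa = 4839 psi
siltstone: 2647 kg/m³ × 10 m/s² × 2060 m = 5.453×10^7 Pa = 7909 psi
amphibolite: 3100 kg/m³ × 10 m/s² × 400 m = 1.240×10^7 Pa = 1798 psi
Total = 4839 + 7909 + 1798 = 14546 psi

15000 psi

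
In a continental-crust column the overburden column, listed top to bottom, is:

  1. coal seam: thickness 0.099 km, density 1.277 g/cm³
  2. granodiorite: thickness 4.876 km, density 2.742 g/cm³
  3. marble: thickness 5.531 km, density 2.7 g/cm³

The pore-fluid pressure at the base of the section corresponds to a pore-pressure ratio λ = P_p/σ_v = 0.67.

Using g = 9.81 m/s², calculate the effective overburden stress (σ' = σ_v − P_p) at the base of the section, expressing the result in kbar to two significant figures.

Overburden (lithostatic) stress σ_v:
coal seam: 1277 kg/m³ × 9.81 m/s² × 99 m = 1.240×10^6 Pa = 1.240 MPa
granodiorite: 2742 kg/m³ × 9.81 m/s² × 4876 m = 1.312×10^8 Pa = 131.2 MPa
marble: 2700 kg/m³ × 9.81 m/s² × 5531 m = 1.465×10^8 Pa = 146.5 MPa
Total = 1.240 + 131.2 + 146.5 = 278.90 MPa
Pore pressure P_p = λ·σ_v = 0.67 × 278.9 MPa = 186.9 MPa
Effective stress σ' = σ_v − P_p = 278.9 − 186.9 = 92.037 MPa = 0.92037 kbar

0.92 kbar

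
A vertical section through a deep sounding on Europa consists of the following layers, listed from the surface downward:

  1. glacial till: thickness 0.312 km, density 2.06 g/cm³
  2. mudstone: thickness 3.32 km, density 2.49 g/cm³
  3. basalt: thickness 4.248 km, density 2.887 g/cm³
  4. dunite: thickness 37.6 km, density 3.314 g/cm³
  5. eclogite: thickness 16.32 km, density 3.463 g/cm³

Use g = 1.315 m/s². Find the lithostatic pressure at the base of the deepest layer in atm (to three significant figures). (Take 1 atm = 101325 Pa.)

2630 atm

glacial till: 2060 kg/m³ × 1.315 m/s² × 312 m = 8.452×10^5 Pa = 8.341 atm
mudstone: 2490 kg/m³ × 1.315 m/s² × 3320 m = 1.087×10^7 Pa = 107.3 atm
basalt: 2887 kg/m³ × 1.315 m/s² × 4248 m = 1.613×10^7 Pa = 159.2 atm
dunite: 3314 kg/m³ × 1.315 m/s² × 37600 m = 1.639×10^8 Pa = 1617 atm
eclogite: 3463 kg/m³ × 1.315 m/s² × 16320 m = 7.432×10^7 Pa = 733.5 atm
Total = 8.341 + 107.3 + 159.2 + 1617 + 733.5 = 2625.4 atm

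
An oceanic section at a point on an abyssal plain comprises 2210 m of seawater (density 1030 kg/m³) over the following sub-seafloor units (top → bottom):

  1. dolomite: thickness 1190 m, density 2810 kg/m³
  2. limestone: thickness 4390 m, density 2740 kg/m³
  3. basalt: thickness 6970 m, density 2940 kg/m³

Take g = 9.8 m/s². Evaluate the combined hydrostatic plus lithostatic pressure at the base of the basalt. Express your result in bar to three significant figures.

seawater: 1030 kg/m³ × 9.8 m/s² × 2210 m = 2.231×10^7 Pa = 223.1 bar
dolomite: 2810 kg/m³ × 9.8 m/s² × 1190 m = 3.277×10^7 Pa = 327.7 bar
limestone: 2740 kg/m³ × 9.8 m/s² × 4390 m = 1.179×10^8 Pa = 1179 bar
basalt: 2940 kg/m³ × 9.8 m/s² × 6970 m = 2.008×10^8 Pa = 2008 bar
Total = 223.1 + 327.7 + 1179 + 2008 = 3737.8 bar

3740 bar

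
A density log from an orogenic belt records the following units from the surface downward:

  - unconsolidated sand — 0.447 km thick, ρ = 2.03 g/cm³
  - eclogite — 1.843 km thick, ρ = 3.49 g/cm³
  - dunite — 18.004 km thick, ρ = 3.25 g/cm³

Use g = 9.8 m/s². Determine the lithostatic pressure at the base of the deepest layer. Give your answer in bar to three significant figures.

unconsolidated sand: 2030 kg/m³ × 9.8 m/s² × 447 m = 8.893×10^6 Pa = 88.93 bar
eclogite: 3490 kg/m³ × 9.8 m/s² × 1843 m = 6.303×10^7 Pa = 630.3 bar
dunite: 3250 kg/m³ × 9.8 m/s² × 18004 m = 5.734×10^8 Pa = 5734 bar
Total = 88.93 + 630.3 + 5734 = 6453.5 bar

6450 bar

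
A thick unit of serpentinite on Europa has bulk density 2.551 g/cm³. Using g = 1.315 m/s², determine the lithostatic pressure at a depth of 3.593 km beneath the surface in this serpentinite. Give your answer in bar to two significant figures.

serpentinite: 2551 kg/m³ × 1.315 m/s² × 3593 m = 1.205×10^7 Pa = 120.5 bar

120 bar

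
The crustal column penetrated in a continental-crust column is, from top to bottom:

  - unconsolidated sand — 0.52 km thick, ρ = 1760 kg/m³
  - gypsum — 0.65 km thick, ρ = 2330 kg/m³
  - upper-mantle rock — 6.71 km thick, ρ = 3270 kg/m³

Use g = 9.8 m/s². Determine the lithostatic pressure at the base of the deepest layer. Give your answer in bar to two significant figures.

2400 bar

unconsolidated sand: 1760 kg/m³ × 9.8 m/s² × 520 m = 8.969×10^6 Pa = 89.69 bar
gypsum: 2330 kg/m³ × 9.8 m/s² × 650 m = 1.484×10^7 Pa = 148.4 bar
upper-mantle rock: 3270 kg/m³ × 9.8 m/s² × 6710 m = 2.150×10^8 Pa = 2150 bar
Total = 89.69 + 148.4 + 2150 = 2388.4 bar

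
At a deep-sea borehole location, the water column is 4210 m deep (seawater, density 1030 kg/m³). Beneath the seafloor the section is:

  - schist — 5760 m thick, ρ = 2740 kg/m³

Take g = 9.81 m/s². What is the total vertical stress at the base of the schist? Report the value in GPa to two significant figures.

0.20 GPa

seawater: 1030 kg/m³ × 9.81 m/s² × 4210 m = 4.254×10^7 Pa = 0.04254 GPa
schist: 2740 kg/m³ × 9.81 m/s² × 5760 m = 1.548×10^8 Pa = 0.1548 GPa
Total = 0.04254 + 0.1548 = 0.19736 GPa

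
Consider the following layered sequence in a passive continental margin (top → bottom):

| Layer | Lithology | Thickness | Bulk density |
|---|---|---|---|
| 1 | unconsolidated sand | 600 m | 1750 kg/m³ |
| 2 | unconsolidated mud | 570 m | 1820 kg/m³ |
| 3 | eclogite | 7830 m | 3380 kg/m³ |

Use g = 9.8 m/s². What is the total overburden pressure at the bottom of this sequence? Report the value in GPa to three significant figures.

0.280 GPa

unconsolidated sand: 1750 kg/m³ × 9.8 m/s² × 600 m = 1.029×10^7 Pa = 0.01029 GPa
unconsolidated mud: 1820 kg/m³ × 9.8 m/s² × 570 m = 1.017×10^7 Pa = 0.01017 GPa
eclogite: 3380 kg/m³ × 9.8 m/s² × 7830 m = 2.594×10^8 Pa = 0.2594 GPa
Total = 0.01029 + 0.01017 + 0.2594 = 0.27982 GPa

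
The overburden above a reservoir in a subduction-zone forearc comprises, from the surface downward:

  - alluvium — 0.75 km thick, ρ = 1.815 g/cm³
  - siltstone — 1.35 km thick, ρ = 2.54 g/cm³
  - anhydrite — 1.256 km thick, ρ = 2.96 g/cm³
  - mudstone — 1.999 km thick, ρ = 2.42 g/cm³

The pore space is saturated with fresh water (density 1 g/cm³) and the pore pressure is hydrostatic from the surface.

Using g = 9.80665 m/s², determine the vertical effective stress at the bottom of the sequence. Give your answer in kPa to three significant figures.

78400 kPa

Overburden (lithostatic) stress σ_v:
alluvium: 1815 kg/m³ × 9.80665 m/s² × 750 m = 1.335×10^7 Pa = 13.35 MPa
siltstone: 2540 kg/m³ × 9.80665 m/s² × 1350 m = 3.363×10^7 Pa = 33.63 MPa
anhydrite: 2960 kg/m³ × 9.80665 m/s² × 1256 m = 3.646×10^7 Pa = 36.46 MPa
mudstone: 2420 kg/m³ × 9.80665 m/s² × 1999 m = 4.744×10^7 Pa = 47.44 MPa
Total = 13.35 + 33.63 + 36.46 + 47.44 = 130.88 MPa
Pore pressure P_p = 1000 kg/m³ × 9.80665 m/s² × 5355 m = 5.251×10^7 Pa = 52.51 MPa
Effective stress σ' = σ_v − P_p = 130.9 − 52.51 = 78.361 MPa = 78361 kPa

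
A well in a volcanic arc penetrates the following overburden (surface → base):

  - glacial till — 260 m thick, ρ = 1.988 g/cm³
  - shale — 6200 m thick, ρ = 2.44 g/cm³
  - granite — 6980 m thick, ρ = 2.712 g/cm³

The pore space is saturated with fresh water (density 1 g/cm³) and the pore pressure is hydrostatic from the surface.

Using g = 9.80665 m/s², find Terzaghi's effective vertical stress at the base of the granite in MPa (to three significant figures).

207 MPa

Overburden (lithostatic) stress σ_v:
glacial till: 1988 kg/m³ × 9.80665 m/s² × 260 m = 5.069×10^6 Pa = 5.069 MPa
shale: 2440 kg/m³ × 9.80665 m/s² × 6200 m = 1.484×10^8 Pa = 148.4 MPa
granite: 2712 kg/m³ × 9.80665 m/s² × 6980 m = 1.856×10^8 Pa = 185.6 MPa
Total = 5.069 + 148.4 + 185.6 = 339.06 MPa
Pore pressure P_p = 1000 kg/m³ × 9.80665 m/s² × 13440 m = 1.318×10^8 Pa = 131.8 MPa
Effective stress σ' = σ_v − P_p = 339.1 − 131.8 = 207.26 MPa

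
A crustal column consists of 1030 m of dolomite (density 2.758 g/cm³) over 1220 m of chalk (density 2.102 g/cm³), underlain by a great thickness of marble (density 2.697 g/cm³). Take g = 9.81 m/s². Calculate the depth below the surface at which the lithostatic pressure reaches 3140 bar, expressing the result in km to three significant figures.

12.1 km

Pressure at base of upper layers: 2758×9.81×1030 + 2102×9.81×1220 = 5.302×10^7 Pa = 530.2 bar
Remaining pressure to be supplied by marble: 3.140×10^8 − 5.302×10^7 = 2.610×10^8 Pa
Additional depth in marble = 2.610×10^8 Pa / (2697 kg/m³ × 9.81 m/s²) = 9863.9 m
Total depth = 2250 m + 9863.9 m = 12114 m
= 12.114 km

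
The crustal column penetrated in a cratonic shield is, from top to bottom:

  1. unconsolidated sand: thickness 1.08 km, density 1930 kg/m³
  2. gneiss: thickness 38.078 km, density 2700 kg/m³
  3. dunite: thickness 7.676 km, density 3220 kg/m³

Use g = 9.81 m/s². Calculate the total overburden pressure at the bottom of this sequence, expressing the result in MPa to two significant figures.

1300 MPa

unconsolidated sand: 1930 kg/m³ × 9.81 m/s² × 1080 m = 2.045×10^7 Pa = 20.45 MPa
gneiss: 2700 kg/m³ × 9.81 m/s² × 38078 m = 1.009×10^9 Pa = 1009 MPa
dunite: 3220 kg/m³ × 9.81 m/s² × 7676 m = 2.425×10^8 Pa = 242.5 MPa
Total = 20.45 + 1009 + 242.5 = 1271.5 MPa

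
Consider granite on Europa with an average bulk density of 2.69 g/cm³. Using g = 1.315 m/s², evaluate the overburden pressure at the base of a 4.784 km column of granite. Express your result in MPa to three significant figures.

granite: 2690 kg/m³ × 1.315 m/s² × 4784 m = 1.692×10^7 Pa = 16.92 MPa

16.9 MPa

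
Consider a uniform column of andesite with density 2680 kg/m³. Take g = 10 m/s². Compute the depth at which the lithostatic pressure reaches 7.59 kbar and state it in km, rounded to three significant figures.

28.3 km

h = P/(ρg) = 7.59 kbar / (2680 kg/m³ × 10 m/s²) = 7.590×10^8 Pa / 26800 Pa/m = 28321 m
= 28.321 km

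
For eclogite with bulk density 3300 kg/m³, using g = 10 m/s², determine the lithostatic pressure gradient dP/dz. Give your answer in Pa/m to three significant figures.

33000 Pa/m

dP/dz = ρg = 3300 kg/m³ × 10 m/s² = 33000 Pa/m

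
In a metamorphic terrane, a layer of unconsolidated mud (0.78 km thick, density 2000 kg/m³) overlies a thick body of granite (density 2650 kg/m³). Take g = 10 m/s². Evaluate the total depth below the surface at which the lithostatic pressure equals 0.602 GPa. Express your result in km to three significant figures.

Pressure at base of upper layers: 2000×10×780 = 1.560×10^7 Pa = 0.01560 GPa
Remaining pressure to be supplied by granite: 6.020×10^8 − 1.560×10^7 = 5.864×10^8 Pa
Additional depth in granite = 5.864×10^8 Pa / (2650 kg/m³ × 10 m/s²) = 22128 m
Total depth = 780 m + 22128 m = 22908 m
= 22.908 km

22.9 km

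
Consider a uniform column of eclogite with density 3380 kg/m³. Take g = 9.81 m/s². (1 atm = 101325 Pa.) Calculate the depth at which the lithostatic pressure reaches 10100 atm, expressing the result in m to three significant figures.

h = P/(ρg) = 10100 atm / (3380 kg/m³ × 9.81 m/s²) = 1.023×10^9 Pa / 33158 Pa/m = 30864 m

30900 m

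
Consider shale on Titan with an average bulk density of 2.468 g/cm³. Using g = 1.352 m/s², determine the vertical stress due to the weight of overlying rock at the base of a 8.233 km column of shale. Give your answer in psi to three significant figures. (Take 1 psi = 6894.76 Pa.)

3980 psi

shale: 2468 kg/m³ × 1.352 m/s² × 8233 m = 2.747×10^7 Pa = 3984 psi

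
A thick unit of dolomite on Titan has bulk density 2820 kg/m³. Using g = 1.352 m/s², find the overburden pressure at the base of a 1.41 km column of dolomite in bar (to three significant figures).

53.8 bar

dolomite: 2820 kg/m³ × 1.352 m/s² × 1410 m = 5.376×10^6 Pa = 53.76 bar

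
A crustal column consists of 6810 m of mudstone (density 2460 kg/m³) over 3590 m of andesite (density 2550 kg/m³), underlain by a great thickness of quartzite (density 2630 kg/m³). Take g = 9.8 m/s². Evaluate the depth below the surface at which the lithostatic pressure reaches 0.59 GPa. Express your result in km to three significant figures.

23.4 km

Pressure at base of upper layers: 2460×9.8×6810 + 2550×9.8×3590 = 2.539×10^8 Pa = 0.2539 GPa
Remaining pressure to be supplied by quartzite: 5.900×10^8 − 2.539×10^8 = 3.361×10^8 Pa
Additional depth in quartzite = 3.361×10^8 Pa / (2630 kg/m³ × 9.8 m/s²) = 13041 m
Total depth = 10400 m + 13041 m = 23441 m
= 23.441 km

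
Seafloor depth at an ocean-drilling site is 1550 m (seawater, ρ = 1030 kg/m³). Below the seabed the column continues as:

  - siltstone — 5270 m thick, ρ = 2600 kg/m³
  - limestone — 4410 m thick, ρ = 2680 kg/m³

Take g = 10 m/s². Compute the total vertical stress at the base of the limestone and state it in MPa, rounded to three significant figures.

seawater: 1030 kg/m³ × 10 m/s² × 1550 m = 1.597×10^7 Pa = 15.96 MPa
siltstone: 2600 kg/m³ × 10 m/s² × 5270 m = 1.370×10^8 Pa = 137.0 MPa
limestone: 2680 kg/m³ × 10 m/s² × 4410 m = 1.182×10^8 Pa = 118.2 MPa
Total = 15.96 + 137.0 + 118.2 = 271.17 MPa

271 MPa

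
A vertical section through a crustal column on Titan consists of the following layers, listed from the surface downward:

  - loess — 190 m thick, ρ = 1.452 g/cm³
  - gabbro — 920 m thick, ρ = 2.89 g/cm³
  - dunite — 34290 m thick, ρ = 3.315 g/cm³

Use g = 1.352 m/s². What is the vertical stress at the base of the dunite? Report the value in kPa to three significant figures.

158000 kPa

loess: 1452 kg/m³ × 1.352 m/s² × 190 m = 3.730×10^5 Pa = 373.0 kPa
gabbro: 2890 kg/m³ × 1.352 m/s² × 920 m = 3.595×10^6 Pa = 3595 kPa
dunite: 3315 kg/m³ × 1.352 m/s² × 34290 m = 1.537×10^8 Pa = 1.537×10^5 kPa
Total = 373.0 + 3595 + 1.537×10^5 = 1.5765×10^5 kPa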